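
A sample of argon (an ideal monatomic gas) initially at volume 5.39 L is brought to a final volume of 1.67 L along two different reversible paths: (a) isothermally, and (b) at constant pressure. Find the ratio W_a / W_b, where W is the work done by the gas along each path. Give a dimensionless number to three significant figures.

W_a / W_b ≈ 1.70

Path (a) isothermal: W = P₁V₁ ln(V₂/V₁) → W_a/(P₁V₁) = -1.172.
Path (b) isobaric: W = P₁(V₂ − V₁) → W_b/(P₁V₁) = -0.6902.
W_a / W_b = -1.172 / -0.6902 = 1.698.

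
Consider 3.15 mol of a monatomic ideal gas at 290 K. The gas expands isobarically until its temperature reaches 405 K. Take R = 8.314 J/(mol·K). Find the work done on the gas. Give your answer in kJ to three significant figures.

W ≈ -3.01 kJ

Isobaric: W = P ΔV = nR ΔT.
W = (3.15)(8.314)(405 − 290) = 3012 J.
Work on gas = −W_by = -3012 J.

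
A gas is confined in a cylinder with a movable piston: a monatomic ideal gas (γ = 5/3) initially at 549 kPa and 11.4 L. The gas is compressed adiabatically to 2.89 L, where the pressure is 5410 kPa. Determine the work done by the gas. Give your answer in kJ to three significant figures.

W ≈ -14.1 kJ

Adiabatic: W = (P₁V₁ − P₂V₂)/(γ − 1) with γ = 5/3.
P₁V₁ = 6259 J, P₂V₂ = 15635 J.
W = (6259 − 15635) / 0.6667 = -14064 J.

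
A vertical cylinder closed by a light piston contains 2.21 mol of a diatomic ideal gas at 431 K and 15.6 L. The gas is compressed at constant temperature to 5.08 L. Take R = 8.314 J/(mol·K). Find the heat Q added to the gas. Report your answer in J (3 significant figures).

Isothermal ⇒ ΔU = 0, so Q = W = nRT ln(V₂/V₁).
Q = (2.21)(8.314)(431) ln(5.08/15.6) = 7919 × -1.122 = -8885 J.

Q ≈ -8880 J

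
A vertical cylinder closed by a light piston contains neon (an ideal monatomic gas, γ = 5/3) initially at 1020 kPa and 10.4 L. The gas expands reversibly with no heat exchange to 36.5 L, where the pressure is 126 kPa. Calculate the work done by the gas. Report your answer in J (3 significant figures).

Adiabatic: W = (P₁V₁ − P₂V₂)/(γ − 1) with γ = 5/3.
P₁V₁ = 10608 J, P₂V₂ = 4599 J.
W = (10608 − 4599) / 0.6667 = 9013 J.

W ≈ 9010 J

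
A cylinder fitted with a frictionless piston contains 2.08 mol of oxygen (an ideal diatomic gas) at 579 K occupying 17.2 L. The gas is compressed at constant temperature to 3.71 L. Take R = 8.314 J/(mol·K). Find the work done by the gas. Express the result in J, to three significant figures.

W ≈ -15400 J

Isothermal: W = nRT ln(V₂/V₁).
W = (2.08)(8.314)(579) × ln(3.71/17.2)
  = 10013 × -1.534
W_by_gas = -15358 J.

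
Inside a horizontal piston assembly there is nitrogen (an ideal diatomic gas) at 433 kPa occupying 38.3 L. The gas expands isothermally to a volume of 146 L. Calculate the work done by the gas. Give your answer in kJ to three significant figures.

Isothermal: W = nRT ln(V₂/V₁) = P₁V₁ ln(V₂/V₁).
P₁V₁ = (433 kPa)(38.3 L) = 16584 J.
W = 16584 × ln(146/38.3) = 16584 × 1.338
W_by_gas = 22192 J.

W ≈ 22.2 kJ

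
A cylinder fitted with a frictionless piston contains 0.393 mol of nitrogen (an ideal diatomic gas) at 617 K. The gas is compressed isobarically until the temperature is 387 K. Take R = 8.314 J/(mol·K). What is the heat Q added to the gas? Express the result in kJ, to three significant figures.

Isobaric: W = nRΔT = (0.393)(8.314)(-230) = -751.5 J.
ΔU = nCᵥΔT with Cᵥ = 5R/2: ΔU = (0.393)(20.79)(-230) = -1879 J.
Q = ΔU + W = -1879 − 751.5 = -2630 J.

Q ≈ -2.63 kJ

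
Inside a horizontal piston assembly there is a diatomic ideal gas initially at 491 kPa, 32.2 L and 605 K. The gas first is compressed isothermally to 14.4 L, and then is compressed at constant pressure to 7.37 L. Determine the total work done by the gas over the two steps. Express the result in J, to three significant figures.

W_total ≈ -20400 J

Step 1 (isothermal): W = P₁V₁ ln(V₂/V₁) = (15810) ln(14.4/32.2) = -12723 J.
After step 1: P = 1098 kPa, V = 14.4 L, T = 605 K.
Step 2 (isobaric): W = PΔV = (1098 kPa)(7.37 − 14.4 L) = -7718 J.
W_total = -12723 − 7718 = -20442 J.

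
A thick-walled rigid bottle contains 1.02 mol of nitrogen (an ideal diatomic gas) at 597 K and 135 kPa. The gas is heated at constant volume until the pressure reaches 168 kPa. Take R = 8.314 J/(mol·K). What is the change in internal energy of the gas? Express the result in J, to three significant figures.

ΔU ≈ 3090 J

Constant volume ⇒ W = 0, so Q = ΔU = nCᵥΔT with Cᵥ = 5R/2 = 20.79 J/(mol·K).
At constant V, T₂/T₁ = P₂/P₁ ⇒ ΔT = T₁(P₂/P₁ − 1) = 597·(168/135 − 1) = 145.9 K.
ΔU = (1.02)(20.79)(145.9) = 3094 J.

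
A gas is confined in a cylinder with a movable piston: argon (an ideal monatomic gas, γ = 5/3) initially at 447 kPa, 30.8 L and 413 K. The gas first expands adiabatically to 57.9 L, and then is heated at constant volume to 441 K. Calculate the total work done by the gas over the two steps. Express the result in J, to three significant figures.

W_total ≈ 7090 J

Step 1 (adiabatic): W = (P₁V₁ − P₂V₂)/(γ−1) = (13768 − 9039)/0.667 = 7093 J.
Step 2 (isochoric): W = 0 (constant volume).
W_total = 7093 + 0 = 7093 J.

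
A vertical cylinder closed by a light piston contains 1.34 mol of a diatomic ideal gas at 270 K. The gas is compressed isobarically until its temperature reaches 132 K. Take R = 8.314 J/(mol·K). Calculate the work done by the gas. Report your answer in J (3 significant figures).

Isobaric: W = P ΔV = nR ΔT.
W = (1.34)(8.314)(132 − 270) = -1537 J.

W ≈ -1540 J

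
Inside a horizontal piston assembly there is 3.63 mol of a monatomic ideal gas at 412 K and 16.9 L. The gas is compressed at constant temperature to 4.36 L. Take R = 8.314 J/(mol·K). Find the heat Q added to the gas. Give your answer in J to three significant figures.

Isothermal ⇒ ΔU = 0, so Q = W = nRT ln(V₂/V₁).
Q = (3.63)(8.314)(412) ln(4.36/16.9) = 12434 × -1.355 = -16846 J.

Q ≈ -16800 J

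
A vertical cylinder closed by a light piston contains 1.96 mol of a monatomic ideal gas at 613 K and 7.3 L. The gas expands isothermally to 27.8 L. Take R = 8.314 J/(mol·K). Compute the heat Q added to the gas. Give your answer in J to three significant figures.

Q ≈ 13400 J

Isothermal ⇒ ΔU = 0, so Q = W = nRT ln(V₂/V₁).
Q = (1.96)(8.314)(613) ln(27.8/7.3) = 9989 × 1.337 = 13357 J.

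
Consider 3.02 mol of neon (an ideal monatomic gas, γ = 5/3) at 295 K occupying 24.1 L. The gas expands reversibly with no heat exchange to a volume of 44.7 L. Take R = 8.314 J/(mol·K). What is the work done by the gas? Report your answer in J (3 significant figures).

Adiabatic: TV^(γ−1) = const with γ = 5/3.
T₂ = T₁ (V₁/V₂)^(γ−1) = 295 × (24.1/44.7)^0.667 = 295 × 0.6624 = 195.4 K.
W_by = nCᵥ(T₁ − T₂) = (3.02)(12.47)(295 − 195.4) = 3751 J.

W ≈ 3750 J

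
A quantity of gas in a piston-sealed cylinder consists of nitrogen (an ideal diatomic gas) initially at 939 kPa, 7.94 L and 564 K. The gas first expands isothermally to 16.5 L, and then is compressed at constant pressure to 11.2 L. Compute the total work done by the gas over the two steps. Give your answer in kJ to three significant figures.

W_total ≈ 3.06 kJ

Step 1 (isothermal): W = P₁V₁ ln(V₂/V₁) = (7456) ln(16.5/7.94) = 5453 J.
After step 1: P = 451.9 kPa, V = 16.5 L, T = 564 K.
Step 2 (isobaric): W = PΔV = (451.9 kPa)(11.2 − 16.5 L) = -2395 J.
W_total = 5453 − 2395 = 3059 J.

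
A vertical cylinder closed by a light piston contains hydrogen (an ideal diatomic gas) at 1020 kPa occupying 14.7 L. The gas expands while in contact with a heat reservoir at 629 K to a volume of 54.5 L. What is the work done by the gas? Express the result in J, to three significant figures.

W ≈ 19600 J

Isothermal: W = nRT ln(V₂/V₁) = P₁V₁ ln(V₂/V₁).
P₁V₁ = (1020 kPa)(14.7 L) = 14994 J.
W = 14994 × ln(54.5/14.7) = 14994 × 1.31
W_by_gas = 19647 J.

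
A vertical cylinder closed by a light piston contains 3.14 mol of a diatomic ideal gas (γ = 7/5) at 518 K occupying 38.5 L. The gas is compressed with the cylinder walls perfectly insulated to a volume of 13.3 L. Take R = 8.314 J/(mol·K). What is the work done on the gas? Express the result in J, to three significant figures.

Adiabatic: TV^(γ−1) = const with γ = 7/5.
T₂ = T₁ (V₁/V₂)^(γ−1) = 518 × (38.5/13.3)^0.4 = 518 × 1.53 = 792.5 K.
W_by = nCᵥ(T₁ − T₂) = (3.14)(20.79)(518 − 792.5) = -17912 J.
Work on gas = −W_by = 17912 J.

W ≈ 17900 J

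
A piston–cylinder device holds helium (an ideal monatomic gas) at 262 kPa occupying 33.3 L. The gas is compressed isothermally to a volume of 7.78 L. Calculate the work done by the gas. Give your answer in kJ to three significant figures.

W ≈ -12.7 kJ

Isothermal: W = nRT ln(V₂/V₁) = P₁V₁ ln(V₂/V₁).
P₁V₁ = (262 kPa)(33.3 L) = 8725 J.
W = 8725 × ln(7.78/33.3) = 8725 × -1.454
W_by_gas = -12686 J.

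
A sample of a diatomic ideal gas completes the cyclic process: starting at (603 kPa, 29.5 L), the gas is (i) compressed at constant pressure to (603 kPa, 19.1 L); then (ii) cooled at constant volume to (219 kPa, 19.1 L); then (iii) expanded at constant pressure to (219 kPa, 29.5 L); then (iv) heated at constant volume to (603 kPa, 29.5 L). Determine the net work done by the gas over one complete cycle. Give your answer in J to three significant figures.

W_net ≈ -3990 J

Constant-volume legs do no work.
W(i) = (603)(19.1 − 29.5) = -6271 J; W(iii) = (219)(29.5 − 19.1) = 2278 J.
W_net = -6271 + 2278 = -3994 J (the counter-clockwise enclosed area).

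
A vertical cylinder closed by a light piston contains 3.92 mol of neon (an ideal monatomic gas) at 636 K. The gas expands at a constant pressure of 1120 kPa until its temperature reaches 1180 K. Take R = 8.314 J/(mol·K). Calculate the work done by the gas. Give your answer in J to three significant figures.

Isobaric: W = P ΔV = nR ΔT.
W = (3.92)(8.314)(1180 − 636) = 17729 J.

W ≈ 17700 J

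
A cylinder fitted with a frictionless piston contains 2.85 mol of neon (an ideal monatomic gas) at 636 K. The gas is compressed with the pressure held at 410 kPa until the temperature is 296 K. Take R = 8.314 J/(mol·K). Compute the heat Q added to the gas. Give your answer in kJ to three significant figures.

Isobaric: W = nRΔT = (2.85)(8.314)(-340) = -8056 J.
ΔU = nCᵥΔT with Cᵥ = 3R/2: ΔU = (2.85)(12.47)(-340) = -12084 J.
Q = ΔU + W = -12084 − 8056 = -20141 J.

Q ≈ -20.1 kJ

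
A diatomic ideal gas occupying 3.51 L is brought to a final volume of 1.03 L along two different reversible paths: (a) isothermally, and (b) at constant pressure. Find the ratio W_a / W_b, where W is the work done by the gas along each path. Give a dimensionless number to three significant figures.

Path (a) isothermal: W = P₁V₁ ln(V₂/V₁) → W_a/(P₁V₁) = -1.226.
Path (b) isobaric: W = P₁(V₂ − V₁) → W_b/(P₁V₁) = -0.7066.
W_a / W_b = -1.226 / -0.7066 = 1.735.

W_a / W_b ≈ 1.74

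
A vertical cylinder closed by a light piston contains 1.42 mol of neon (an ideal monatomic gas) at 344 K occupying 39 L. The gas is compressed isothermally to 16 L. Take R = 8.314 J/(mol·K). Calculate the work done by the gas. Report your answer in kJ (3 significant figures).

W ≈ -3.62 kJ

Isothermal: W = nRT ln(V₂/V₁).
W = (1.42)(8.314)(344) × ln(16/39)
  = 4061 × -0.891
W_by_gas = -3618 J.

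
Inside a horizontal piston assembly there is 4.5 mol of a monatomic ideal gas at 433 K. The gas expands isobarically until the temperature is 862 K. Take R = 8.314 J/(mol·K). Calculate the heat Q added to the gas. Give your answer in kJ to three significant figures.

Q ≈ 40.1 kJ

Isobaric: W = nRΔT = (4.5)(8.314)(429) = 16050 J.
ΔU = nCᵥΔT with Cᵥ = 3R/2: ΔU = (4.5)(12.47)(429) = 24075 J.
Q = ΔU + W = 24075 + 16050 = 40125 J.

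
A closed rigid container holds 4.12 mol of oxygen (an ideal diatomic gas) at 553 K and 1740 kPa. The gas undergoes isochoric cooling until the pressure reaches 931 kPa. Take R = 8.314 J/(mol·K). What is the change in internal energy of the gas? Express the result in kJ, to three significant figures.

Constant volume ⇒ W = 0, so Q = ΔU = nCᵥΔT with Cᵥ = 5R/2 = 20.79 J/(mol·K).
At constant V, T₂/T₁ = P₂/P₁ ⇒ ΔT = T₁(P₂/P₁ − 1) = 553·(931/1740 − 1) = -257.1 K.
ΔU = (4.12)(20.79)(-257.1) = -22018 J.

ΔU ≈ -22.0 kJ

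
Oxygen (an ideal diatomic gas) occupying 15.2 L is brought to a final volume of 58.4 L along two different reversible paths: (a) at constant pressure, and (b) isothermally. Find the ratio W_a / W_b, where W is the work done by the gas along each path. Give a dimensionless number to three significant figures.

W_a / W_b ≈ 2.11

Path (a) isobaric: W = P₁(V₂ − V₁) → W_a/(P₁V₁) = 2.842.
Path (b) isothermal: W = P₁V₁ ln(V₂/V₁) → W_b/(P₁V₁) = 1.346.
W_a / W_b = 2.842 / 1.346 = 2.111.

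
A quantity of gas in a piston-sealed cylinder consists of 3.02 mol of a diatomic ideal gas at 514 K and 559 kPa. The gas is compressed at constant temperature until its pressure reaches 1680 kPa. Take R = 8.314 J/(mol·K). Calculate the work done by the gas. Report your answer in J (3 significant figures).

W ≈ -14200 J

Isothermal process: W = nRT ln(V₂/V₁) = nRT ln(P₁/P₂).
W = (3.02)(8.314)(514) × ln(559/1680)
  = 12906 × ln(0.3327) = 12906 × -1.1
W_by_gas = -14201 J.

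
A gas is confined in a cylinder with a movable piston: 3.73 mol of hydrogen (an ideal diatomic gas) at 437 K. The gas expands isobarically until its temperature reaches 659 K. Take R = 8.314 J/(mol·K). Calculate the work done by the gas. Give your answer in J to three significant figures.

Isobaric: W = P ΔV = nR ΔT.
W = (3.73)(8.314)(659 − 437) = 6884 J.

W ≈ 6880 J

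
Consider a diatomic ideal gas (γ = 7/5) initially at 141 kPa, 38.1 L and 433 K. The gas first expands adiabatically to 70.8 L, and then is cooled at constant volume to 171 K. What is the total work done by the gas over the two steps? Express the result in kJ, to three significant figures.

W_total ≈ 2.95 kJ

Step 1 (adiabatic): W = (P₁V₁ − P₂V₂)/(γ−1) = (5372 − 4193)/0.4 = 2948 J.
Step 2 (isochoric): W = 0 (constant volume).
W_total = 2948 + 0 = 2948 J.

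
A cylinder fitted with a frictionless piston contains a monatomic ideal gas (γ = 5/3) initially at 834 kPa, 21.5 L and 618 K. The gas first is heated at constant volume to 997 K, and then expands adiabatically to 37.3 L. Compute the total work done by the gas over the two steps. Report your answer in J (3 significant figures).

Step 1 (isochoric): W = 0 (constant volume).
After step 1: P = 1345 kPa (V unchanged).
Step 2 (adiabatic): W = (P₁V₁ − P₂V₂)/(γ−1) = (28928 − 20035)/0.667 = 13338 J.
W_total = 0 + 13338 = 13338 J.

W_total ≈ 13300 J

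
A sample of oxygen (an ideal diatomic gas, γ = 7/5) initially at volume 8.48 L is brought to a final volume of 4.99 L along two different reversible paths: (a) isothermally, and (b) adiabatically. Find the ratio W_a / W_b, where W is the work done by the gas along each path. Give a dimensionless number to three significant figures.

Path (a) isothermal: W = P₁V₁ ln(V₂/V₁) → W_a/(P₁V₁) = -0.5303.
Path (b) adiabatic: W = P₁V₁(1 − (V₁/V₂)^(γ−1))/(γ−1) → W_b/(P₁V₁) = -0.5907.
W_a / W_b = -0.5303 / -0.5907 = 0.8977.

W_a / W_b ≈ 0.898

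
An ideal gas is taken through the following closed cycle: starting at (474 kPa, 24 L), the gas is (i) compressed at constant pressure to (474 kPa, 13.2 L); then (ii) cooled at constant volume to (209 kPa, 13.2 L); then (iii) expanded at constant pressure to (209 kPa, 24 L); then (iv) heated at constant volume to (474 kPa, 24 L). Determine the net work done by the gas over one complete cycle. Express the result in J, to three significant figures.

Constant-volume legs do no work.
W(i) = (474)(13.2 − 24) = -5119 J; W(iii) = (209)(24 − 13.2) = 2257 J.
W_net = -5119 + 2257 = -2862 J (the counter-clockwise enclosed area).

W_net ≈ -2860 J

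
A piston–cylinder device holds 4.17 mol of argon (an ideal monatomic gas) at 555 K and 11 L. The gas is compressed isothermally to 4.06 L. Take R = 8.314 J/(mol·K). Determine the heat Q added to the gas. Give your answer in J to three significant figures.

Isothermal ⇒ ΔU = 0, so Q = W = nRT ln(V₂/V₁).
Q = (4.17)(8.314)(555) ln(4.06/11) = 19242 × -0.9967 = -19178 J.

Q ≈ -19200 J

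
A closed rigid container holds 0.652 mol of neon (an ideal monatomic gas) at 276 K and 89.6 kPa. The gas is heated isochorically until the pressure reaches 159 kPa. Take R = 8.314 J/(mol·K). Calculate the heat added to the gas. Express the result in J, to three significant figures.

Constant volume ⇒ W = 0, so Q = ΔU = nCᵥΔT with Cᵥ = 3R/2 = 12.47 J/(mol·K).
At constant V, T₂/T₁ = P₂/P₁ ⇒ ΔT = T₁(P₂/P₁ − 1) = 276·(159/89.6 − 1) = 213.8 K.
ΔU = (0.652)(12.47)(213.8) = 1738 J.

Q ≈ 1740 J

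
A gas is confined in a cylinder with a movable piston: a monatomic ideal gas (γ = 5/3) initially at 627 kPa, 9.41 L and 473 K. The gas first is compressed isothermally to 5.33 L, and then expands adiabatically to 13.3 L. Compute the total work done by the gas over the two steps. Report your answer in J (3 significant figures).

Step 1 (isothermal): W = P₁V₁ ln(V₂/V₁) = (5900) ln(5.33/9.41) = -3354 J.
After step 1: P = 1107 kPa, V = 5.33 L, T = 473 K.
Step 2 (adiabatic): W = (P₁V₁ − P₂V₂)/(γ−1) = (5900 − 3207)/0.667 = 4040 J.
W_total = -3354 + 4040 = 685.8 J.

W_total ≈ 686 J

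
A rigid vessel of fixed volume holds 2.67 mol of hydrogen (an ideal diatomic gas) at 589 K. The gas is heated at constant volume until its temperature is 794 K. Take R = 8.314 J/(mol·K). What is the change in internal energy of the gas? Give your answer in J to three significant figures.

Constant volume ⇒ W = 0, so Q = ΔU = nCᵥΔT with Cᵥ = 5R/2 = 20.79 J/(mol·K).
ΔU = (2.67)(20.79)(794 − 589) = 11377 J.

ΔU ≈ 11400 J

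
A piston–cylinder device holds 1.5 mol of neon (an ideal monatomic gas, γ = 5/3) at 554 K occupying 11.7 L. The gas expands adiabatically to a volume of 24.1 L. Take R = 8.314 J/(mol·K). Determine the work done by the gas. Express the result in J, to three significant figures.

W ≈ 3960 J

Adiabatic: TV^(γ−1) = const with γ = 5/3.
T₂ = T₁ (V₁/V₂)^(γ−1) = 554 × (11.7/24.1)^0.667 = 554 × 0.6177 = 342.2 K.
W_by = nCᵥ(T₁ − T₂) = (1.5)(12.47)(554 − 342.2) = 3962 J.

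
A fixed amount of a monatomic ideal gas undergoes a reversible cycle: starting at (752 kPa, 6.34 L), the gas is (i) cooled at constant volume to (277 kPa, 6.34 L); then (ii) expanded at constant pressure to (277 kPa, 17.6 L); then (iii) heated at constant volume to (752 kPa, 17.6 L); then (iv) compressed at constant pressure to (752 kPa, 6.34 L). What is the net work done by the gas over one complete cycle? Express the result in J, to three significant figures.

W_net ≈ -5350 J

Constant-volume legs do no work.
W(ii) = (277)(17.6 − 6.34) = 3119 J; W(iv) = (752)(6.34 − 17.6) = -8468 J.
W_net = 3119 − 8468 = -5348 J (the counter-clockwise enclosed area).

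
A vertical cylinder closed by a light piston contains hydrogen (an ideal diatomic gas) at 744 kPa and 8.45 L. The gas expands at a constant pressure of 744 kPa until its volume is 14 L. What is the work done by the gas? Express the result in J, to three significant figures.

W ≈ 4130 J

Isobaric: W = P ΔV.
W = (744 kPa)(14 − 8.45 L) = (744)(5.55) = 4129 J.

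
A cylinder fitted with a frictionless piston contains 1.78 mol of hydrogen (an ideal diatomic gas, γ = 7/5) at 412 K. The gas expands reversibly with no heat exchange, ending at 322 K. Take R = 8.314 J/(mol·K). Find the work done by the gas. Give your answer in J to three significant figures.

W ≈ 3330 J

Adiabatic ⇒ Q = 0, so W_by = −ΔU = nCᵥ(T₁ − T₂).
Cᵥ = 5R/2 = 20.79 J/(mol·K).
W = (1.78)(20.79)(412 − 322) = 3330 J.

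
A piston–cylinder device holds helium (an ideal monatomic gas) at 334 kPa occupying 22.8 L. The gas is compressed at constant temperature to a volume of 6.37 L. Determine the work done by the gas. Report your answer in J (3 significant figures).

W ≈ -9710 J

Isothermal: W = nRT ln(V₂/V₁) = P₁V₁ ln(V₂/V₁).
P₁V₁ = (334 kPa)(22.8 L) = 7615 J.
W = 7615 × ln(6.37/22.8) = 7615 × -1.275
W_by_gas = -9711 J.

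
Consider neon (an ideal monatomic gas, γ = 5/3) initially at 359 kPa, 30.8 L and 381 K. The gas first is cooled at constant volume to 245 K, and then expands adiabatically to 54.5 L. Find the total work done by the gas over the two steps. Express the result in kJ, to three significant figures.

Step 1 (isochoric): W = 0 (constant volume).
After step 1: P = 230.9 kPa (V unchanged).
Step 2 (adiabatic): W = (P₁V₁ − P₂V₂)/(γ−1) = (7110 − 4860)/0.667 = 3375 J.
W_total = 0 + 3375 = 3375 J.

W_total ≈ 3.38 kJ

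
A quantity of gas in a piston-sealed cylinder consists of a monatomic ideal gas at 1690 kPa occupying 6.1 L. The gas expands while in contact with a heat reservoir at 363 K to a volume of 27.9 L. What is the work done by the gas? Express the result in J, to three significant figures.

Isothermal: W = nRT ln(V₂/V₁) = P₁V₁ ln(V₂/V₁).
P₁V₁ = (1690 kPa)(6.1 L) = 10309 J.
W = 10309 × ln(27.9/6.1) = 10309 × 1.52
W_by_gas = 15673 J.

W ≈ 15700 J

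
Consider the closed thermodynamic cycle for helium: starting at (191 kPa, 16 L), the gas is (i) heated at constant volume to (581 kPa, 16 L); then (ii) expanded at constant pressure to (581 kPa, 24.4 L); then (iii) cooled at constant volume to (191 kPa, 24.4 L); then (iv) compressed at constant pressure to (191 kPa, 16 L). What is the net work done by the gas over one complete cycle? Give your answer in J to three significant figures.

W_net ≈ 3280 J

Constant-volume legs do no work.
W(ii) = (581)(24.4 − 16) = 4880 J; W(iv) = (191)(16 − 24.4) = -1604 J.
W_net = 4880 − 1604 = 3276 J (the clockwise enclosed area).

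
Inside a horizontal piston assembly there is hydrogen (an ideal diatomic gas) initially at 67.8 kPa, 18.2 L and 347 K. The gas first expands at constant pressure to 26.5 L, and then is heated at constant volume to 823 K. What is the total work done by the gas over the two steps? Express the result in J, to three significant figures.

Step 1 (isobaric): W = PΔV = (67.8 kPa)(26.5 − 18.2 L) = 562.7 J.
Step 2 (isochoric): W = 0 (constant volume).
W_total = 562.7 + 0 = 562.7 J.

W_total ≈ 563 J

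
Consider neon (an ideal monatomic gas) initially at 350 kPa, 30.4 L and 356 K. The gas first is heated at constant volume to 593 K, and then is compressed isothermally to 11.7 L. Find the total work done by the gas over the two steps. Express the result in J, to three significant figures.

W_total ≈ -16900 J

Step 1 (isochoric): W = 0 (constant volume).
After step 1: P = 583 kPa (V unchanged).
Step 2 (isothermal): W = P₁V₁ ln(V₂/V₁) = (17723) ln(11.7/30.4) = -16923 J.
W_total = 0 − 16923 = -16923 J.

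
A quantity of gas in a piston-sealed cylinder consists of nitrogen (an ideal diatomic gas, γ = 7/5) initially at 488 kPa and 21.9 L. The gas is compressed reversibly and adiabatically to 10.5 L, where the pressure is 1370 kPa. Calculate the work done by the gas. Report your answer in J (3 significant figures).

W ≈ -9240 J

Adiabatic: W = (P₁V₁ − P₂V₂)/(γ − 1) with γ = 7/5.
P₁V₁ = 10687 J, P₂V₂ = 14385 J.
W = (10687 − 14385) / 0.4 = -9245 J.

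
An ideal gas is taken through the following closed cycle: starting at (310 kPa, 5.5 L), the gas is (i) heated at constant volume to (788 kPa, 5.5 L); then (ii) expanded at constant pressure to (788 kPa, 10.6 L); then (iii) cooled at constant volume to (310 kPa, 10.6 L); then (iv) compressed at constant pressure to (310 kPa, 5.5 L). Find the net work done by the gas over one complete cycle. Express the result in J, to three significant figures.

W_net ≈ 2440 J

Constant-volume legs do no work.
W(ii) = (788)(10.6 − 5.5) = 4019 J; W(iv) = (310)(5.5 − 10.6) = -1581 J.
W_net = 4019 − 1581 = 2438 J (the clockwise enclosed area).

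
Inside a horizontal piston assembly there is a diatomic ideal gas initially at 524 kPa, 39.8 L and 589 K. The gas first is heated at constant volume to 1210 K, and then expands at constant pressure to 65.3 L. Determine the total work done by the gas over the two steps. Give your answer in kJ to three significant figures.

Step 1 (isochoric): W = 0 (constant volume).
After step 1: P = 1076 kPa (V unchanged).
Step 2 (isobaric): W = PΔV = (1076 kPa)(65.3 − 39.8 L) = 27450 J.
W_total = 0 + 27450 = 27450 J.

W_total ≈ 27.4 kJ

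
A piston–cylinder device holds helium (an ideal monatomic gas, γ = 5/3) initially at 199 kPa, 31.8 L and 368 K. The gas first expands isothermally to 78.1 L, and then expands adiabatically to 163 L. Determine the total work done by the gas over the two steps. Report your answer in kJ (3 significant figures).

W_total ≈ 9.37 kJ

Step 1 (isothermal): W = P₁V₁ ln(V₂/V₁) = (6328) ln(78.1/31.8) = 5686 J.
After step 1: P = 81.03 kPa, V = 78.1 L, T = 368 K.
Step 2 (adiabatic): W = (P₁V₁ − P₂V₂)/(γ−1) = (6328 − 3875)/0.667 = 3680 J.
W_total = 5686 + 3680 = 9366 J.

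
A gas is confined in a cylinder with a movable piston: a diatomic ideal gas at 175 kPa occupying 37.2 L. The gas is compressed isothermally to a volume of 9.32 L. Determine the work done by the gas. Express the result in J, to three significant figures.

Isothermal: W = nRT ln(V₂/V₁) = P₁V₁ ln(V₂/V₁).
P₁V₁ = (175 kPa)(37.2 L) = 6510 J.
W = 6510 × ln(9.32/37.2) = 6510 × -1.384
W_by_gas = -9011 J.

W ≈ -9010 J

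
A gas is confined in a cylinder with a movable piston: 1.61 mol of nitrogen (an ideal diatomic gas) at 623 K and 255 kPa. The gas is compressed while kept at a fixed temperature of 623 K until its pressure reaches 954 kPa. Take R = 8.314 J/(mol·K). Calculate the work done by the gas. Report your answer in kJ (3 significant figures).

W ≈ -11.0 kJ

Isothermal process: W = nRT ln(V₂/V₁) = nRT ln(P₁/P₂).
W = (1.61)(8.314)(623) × ln(255/954)
  = 8339 × ln(0.2673) = 8339 × -1.319
W_by_gas = -11003 J.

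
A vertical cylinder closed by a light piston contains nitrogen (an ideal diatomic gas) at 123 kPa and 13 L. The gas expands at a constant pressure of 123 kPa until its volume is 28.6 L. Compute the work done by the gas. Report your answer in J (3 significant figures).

W ≈ 1920 J

Isobaric: W = P ΔV.
W = (123 kPa)(28.6 − 13 L) = (123)(15.6) = 1919 J.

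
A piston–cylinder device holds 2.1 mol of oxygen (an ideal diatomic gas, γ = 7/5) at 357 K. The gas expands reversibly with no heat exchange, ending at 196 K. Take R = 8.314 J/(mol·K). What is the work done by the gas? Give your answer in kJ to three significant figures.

W ≈ 7.03 kJ

Adiabatic ⇒ Q = 0, so W_by = −ΔU = nCᵥ(T₁ − T₂).
Cᵥ = 5R/2 = 20.79 J/(mol·K).
W = (2.1)(20.79)(357 − 196) = 7027 J.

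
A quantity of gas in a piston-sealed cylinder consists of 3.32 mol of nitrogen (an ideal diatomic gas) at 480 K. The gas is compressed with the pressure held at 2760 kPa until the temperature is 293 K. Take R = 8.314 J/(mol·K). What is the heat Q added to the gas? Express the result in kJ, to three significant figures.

Q ≈ -18.1 kJ

Isobaric: W = nRΔT = (3.32)(8.314)(-187) = -5162 J.
ΔU = nCᵥΔT with Cᵥ = 5R/2: ΔU = (3.32)(20.79)(-187) = -12904 J.
Q = ΔU + W = -12904 − 5162 = -18066 J.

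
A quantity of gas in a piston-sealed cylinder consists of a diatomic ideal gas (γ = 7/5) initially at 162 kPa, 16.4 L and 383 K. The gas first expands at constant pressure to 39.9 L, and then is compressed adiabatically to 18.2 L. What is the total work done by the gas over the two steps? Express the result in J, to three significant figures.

Step 1 (isobaric): W = PΔV = (162 kPa)(39.9 − 16.4 L) = 3807 J.
After step 1: P = 162 kPa, V = 39.9 L, T = 931.8 K.
Step 2 (adiabatic): W = (P₁V₁ − P₂V₂)/(γ−1) = (6464 − 8848)/0.4 = -5961 J.
W_total = 3807 − 5961 = -2154 J.

W_total ≈ -2150 J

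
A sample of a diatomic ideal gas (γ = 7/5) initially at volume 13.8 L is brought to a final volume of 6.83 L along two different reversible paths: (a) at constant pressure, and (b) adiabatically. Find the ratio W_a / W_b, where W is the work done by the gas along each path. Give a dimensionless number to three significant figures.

W_a / W_b ≈ 0.622

Path (a) isobaric: W = P₁(V₂ − V₁) → W_a/(P₁V₁) = -0.5051.
Path (b) adiabatic: W = P₁V₁(1 − (V₁/V₂)^(γ−1))/(γ−1) → W_b/(P₁V₁) = -0.8123.
W_a / W_b = -0.5051 / -0.8123 = 0.6218.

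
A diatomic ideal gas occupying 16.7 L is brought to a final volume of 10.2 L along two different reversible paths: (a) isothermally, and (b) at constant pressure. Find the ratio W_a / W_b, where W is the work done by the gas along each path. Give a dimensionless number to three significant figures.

W_a / W_b ≈ 1.27

Path (a) isothermal: W = P₁V₁ ln(V₂/V₁) → W_a/(P₁V₁) = -0.493.
Path (b) isobaric: W = P₁(V₂ − V₁) → W_b/(P₁V₁) = -0.3892.
W_a / W_b = -0.493 / -0.3892 = 1.267.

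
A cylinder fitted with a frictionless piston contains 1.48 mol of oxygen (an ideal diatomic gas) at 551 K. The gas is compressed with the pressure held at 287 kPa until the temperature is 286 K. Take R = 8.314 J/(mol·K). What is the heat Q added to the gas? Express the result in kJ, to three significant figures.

Q ≈ -11.4 kJ

Isobaric: W = nRΔT = (1.48)(8.314)(-265) = -3261 J.
ΔU = nCᵥΔT with Cᵥ = 5R/2: ΔU = (1.48)(20.79)(-265) = -8152 J.
Q = ΔU + W = -8152 − 3261 = -11413 J.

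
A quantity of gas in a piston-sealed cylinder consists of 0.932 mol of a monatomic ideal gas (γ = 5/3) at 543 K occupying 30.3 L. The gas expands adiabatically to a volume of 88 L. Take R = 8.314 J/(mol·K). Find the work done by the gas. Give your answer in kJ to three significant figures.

Adiabatic: TV^(γ−1) = const with γ = 5/3.
T₂ = T₁ (V₁/V₂)^(γ−1) = 543 × (30.3/88)^0.667 = 543 × 0.4913 = 266.8 K.
W_by = nCᵥ(T₁ − T₂) = (0.932)(12.47)(543 − 266.8) = 3211 J.

W ≈ 3.21 kJ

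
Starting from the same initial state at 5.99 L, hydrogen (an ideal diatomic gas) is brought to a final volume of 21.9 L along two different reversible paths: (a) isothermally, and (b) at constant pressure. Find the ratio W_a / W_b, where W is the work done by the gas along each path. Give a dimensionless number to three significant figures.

Path (a) isothermal: W = P₁V₁ ln(V₂/V₁) → W_a/(P₁V₁) = 1.296.
Path (b) isobaric: W = P₁(V₂ − V₁) → W_b/(P₁V₁) = 2.656.
W_a / W_b = 1.296 / 2.656 = 0.4881.

W_a / W_b ≈ 0.488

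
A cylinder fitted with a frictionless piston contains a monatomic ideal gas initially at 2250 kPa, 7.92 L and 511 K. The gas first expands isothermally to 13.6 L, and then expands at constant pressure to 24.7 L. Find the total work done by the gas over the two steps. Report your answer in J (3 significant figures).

Step 1 (isothermal): W = P₁V₁ ln(V₂/V₁) = (17820) ln(13.6/7.92) = 9635 J.
After step 1: P = 1310 kPa, V = 13.6 L, T = 511 K.
Step 2 (isobaric): W = PΔV = (1310 kPa)(24.7 − 13.6 L) = 14544 J.
W_total = 9635 + 14544 = 24179 J.

W_total ≈ 24200 J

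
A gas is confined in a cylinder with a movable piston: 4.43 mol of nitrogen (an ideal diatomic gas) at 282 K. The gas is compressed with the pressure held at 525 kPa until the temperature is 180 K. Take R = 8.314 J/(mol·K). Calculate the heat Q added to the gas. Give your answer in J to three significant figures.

Q ≈ -13100 J

Isobaric: W = nRΔT = (4.43)(8.314)(-102) = -3757 J.
ΔU = nCᵥΔT with Cᵥ = 5R/2: ΔU = (4.43)(20.79)(-102) = -9392 J.
Q = ΔU + W = -9392 − 3757 = -13149 J.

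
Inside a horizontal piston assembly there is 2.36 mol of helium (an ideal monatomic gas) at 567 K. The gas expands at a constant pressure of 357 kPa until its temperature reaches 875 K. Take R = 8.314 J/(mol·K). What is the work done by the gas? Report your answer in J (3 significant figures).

W ≈ 6040 J

Isobaric: W = P ΔV = nR ΔT.
W = (2.36)(8.314)(875 − 567) = 6043 J.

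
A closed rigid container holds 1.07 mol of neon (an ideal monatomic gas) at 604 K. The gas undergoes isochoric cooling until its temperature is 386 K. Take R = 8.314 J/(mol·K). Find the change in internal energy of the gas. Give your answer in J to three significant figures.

Constant volume ⇒ W = 0, so Q = ΔU = nCᵥΔT with Cᵥ = 3R/2 = 12.47 J/(mol·K).
ΔU = (1.07)(12.47)(386 − 604) = -2909 J.

ΔU ≈ -2910 J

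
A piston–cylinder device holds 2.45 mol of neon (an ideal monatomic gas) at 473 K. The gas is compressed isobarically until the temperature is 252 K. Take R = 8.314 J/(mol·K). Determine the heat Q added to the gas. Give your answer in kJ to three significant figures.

Q ≈ -11.3 kJ

Isobaric: W = nRΔT = (2.45)(8.314)(-221) = -4502 J.
ΔU = nCᵥΔT with Cᵥ = 3R/2: ΔU = (2.45)(12.47)(-221) = -6752 J.
Q = ΔU + W = -6752 − 4502 = -11254 J.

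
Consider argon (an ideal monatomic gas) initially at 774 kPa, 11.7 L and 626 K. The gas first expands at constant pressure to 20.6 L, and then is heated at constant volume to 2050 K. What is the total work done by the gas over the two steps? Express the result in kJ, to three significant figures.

W_total ≈ 6.89 kJ

Step 1 (isobaric): W = PΔV = (774 kPa)(20.6 − 11.7 L) = 6889 J.
Step 2 (isochoric): W = 0 (constant volume).
W_total = 6889 + 0 = 6889 J.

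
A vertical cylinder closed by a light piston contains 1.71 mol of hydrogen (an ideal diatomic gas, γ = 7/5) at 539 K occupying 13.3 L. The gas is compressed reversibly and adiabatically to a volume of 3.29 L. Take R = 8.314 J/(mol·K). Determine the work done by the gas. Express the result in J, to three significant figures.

Adiabatic: TV^(γ−1) = const with γ = 7/5.
T₂ = T₁ (V₁/V₂)^(γ−1) = 539 × (13.3/3.29)^0.4 = 539 × 1.748 = 942.4 K.
W_by = nCᵥ(T₁ − T₂) = (1.71)(20.79)(539 − 942.4) = -14339 J.

W ≈ -14300 J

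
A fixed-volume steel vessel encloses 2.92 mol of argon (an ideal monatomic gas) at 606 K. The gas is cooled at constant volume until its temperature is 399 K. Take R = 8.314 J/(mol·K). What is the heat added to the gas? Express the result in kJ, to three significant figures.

Q ≈ -7.54 kJ

Constant volume ⇒ W = 0, so Q = ΔU = nCᵥΔT with Cᵥ = 3R/2 = 12.47 J/(mol·K).
ΔU = (2.92)(12.47)(399 − 606) = -7538 J.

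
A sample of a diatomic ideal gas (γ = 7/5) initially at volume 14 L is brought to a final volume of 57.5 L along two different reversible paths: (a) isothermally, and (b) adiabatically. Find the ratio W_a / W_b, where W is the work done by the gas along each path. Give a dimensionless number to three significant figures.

W_a / W_b ≈ 1.31

Path (a) isothermal: W = P₁V₁ ln(V₂/V₁) → W_a/(P₁V₁) = 1.413.
Path (b) adiabatic: W = P₁V₁(1 − (V₁/V₂)^(γ−1))/(γ−1) → W_b/(P₁V₁) = 1.079.
W_a / W_b = 1.413 / 1.079 = 1.309.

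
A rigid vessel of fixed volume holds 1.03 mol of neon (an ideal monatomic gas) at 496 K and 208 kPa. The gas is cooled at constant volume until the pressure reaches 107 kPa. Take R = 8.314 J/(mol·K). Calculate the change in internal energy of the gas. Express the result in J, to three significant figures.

Constant volume ⇒ W = 0, so Q = ΔU = nCᵥΔT with Cᵥ = 3R/2 = 12.47 J/(mol·K).
At constant V, T₂/T₁ = P₂/P₁ ⇒ ΔT = T₁(P₂/P₁ − 1) = 496·(107/208 − 1) = -240.8 K.
ΔU = (1.03)(12.47)(-240.8) = -3094 J.

ΔU ≈ -3090 J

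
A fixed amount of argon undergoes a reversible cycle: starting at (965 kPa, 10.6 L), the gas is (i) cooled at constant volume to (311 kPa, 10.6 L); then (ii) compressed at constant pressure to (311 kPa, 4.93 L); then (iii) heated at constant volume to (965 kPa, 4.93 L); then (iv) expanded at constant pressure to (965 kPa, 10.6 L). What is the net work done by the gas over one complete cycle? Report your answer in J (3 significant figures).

W_net ≈ 3710 J

Constant-volume legs do no work.
W(ii) = (311)(4.93 − 10.6) = -1763 J; W(iv) = (965)(10.6 − 4.93) = 5472 J.
W_net = -1763 + 5472 = 3708 J (the clockwise enclosed area).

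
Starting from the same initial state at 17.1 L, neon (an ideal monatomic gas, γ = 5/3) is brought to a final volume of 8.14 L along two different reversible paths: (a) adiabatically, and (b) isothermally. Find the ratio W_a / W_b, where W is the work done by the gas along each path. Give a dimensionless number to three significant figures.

Path (a) adiabatic: W = P₁V₁(1 − (V₁/V₂)^(γ−1))/(γ−1) → W_a/(P₁V₁) = -0.9604.
Path (b) isothermal: W = P₁V₁ ln(V₂/V₁) → W_b/(P₁V₁) = -0.7423.
W_a / W_b = -0.9604 / -0.7423 = 1.294.

W_a / W_b ≈ 1.29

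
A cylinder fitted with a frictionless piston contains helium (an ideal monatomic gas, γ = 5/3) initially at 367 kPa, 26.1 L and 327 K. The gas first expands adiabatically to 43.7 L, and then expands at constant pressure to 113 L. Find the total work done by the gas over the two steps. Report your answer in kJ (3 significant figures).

Step 1 (adiabatic): W = (P₁V₁ − P₂V₂)/(γ−1) = (9579 − 6793)/0.667 = 4178 J.
After step 1: P = 155.5 kPa, V = 43.7 L, T = 231.9 K.
Step 2 (isobaric): W = PΔV = (155.5 kPa)(113 − 43.7 L) = 10773 J.
W_total = 4178 + 10773 = 14951 J.

W_total ≈ 15.0 kJ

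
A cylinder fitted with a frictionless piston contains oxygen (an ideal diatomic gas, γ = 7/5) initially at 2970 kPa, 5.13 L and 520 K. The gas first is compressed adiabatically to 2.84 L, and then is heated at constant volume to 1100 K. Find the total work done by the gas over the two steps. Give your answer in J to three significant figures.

Step 1 (adiabatic): W = (P₁V₁ − P₂V₂)/(γ−1) = (15236 − 19302)/0.4 = -10164 J.
Step 2 (isochoric): W = 0 (constant volume).
W_total = -10164 + 0 = -10164 J.

W_total ≈ -10200 J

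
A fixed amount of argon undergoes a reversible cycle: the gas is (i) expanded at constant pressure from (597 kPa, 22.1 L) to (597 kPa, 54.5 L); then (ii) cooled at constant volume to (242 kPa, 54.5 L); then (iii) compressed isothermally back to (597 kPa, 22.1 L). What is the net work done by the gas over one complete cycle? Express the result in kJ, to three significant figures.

W_net ≈ 7.44 kJ

Leg (i): W = PΔV = (597)(54.5 − 22.1) = 19343 J.
Leg (ii): W = 0.
Leg (iii): W = PᵢVᵢ ln(V_f/Vᵢ) = (13189) ln(22.1/54.5) = -11905 J.
W_net = 19343 − 11905 = 7438 J.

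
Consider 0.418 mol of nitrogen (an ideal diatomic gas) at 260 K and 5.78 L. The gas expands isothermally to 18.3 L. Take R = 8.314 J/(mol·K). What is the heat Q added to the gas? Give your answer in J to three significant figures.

Q ≈ 1040 J

Isothermal ⇒ ΔU = 0, so Q = W = nRT ln(V₂/V₁).
Q = (0.418)(8.314)(260) ln(18.3/5.78) = 903.6 × 1.152 = 1041 J.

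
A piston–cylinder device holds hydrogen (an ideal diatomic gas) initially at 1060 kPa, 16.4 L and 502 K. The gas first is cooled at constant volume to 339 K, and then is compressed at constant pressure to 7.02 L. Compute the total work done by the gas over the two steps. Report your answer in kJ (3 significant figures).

W_total ≈ -6.71 kJ

Step 1 (isochoric): W = 0 (constant volume).
After step 1: P = 715.8 kPa (V unchanged).
Step 2 (isobaric): W = PΔV = (715.8 kPa)(7.02 − 16.4 L) = -6714 J.
W_total = 0 − 6714 = -6714 J.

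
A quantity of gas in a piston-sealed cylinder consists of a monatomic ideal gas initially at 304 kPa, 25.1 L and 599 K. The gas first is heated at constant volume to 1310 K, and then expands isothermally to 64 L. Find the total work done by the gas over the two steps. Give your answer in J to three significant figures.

Step 1 (isochoric): W = 0 (constant volume).
After step 1: P = 664.8 kPa (V unchanged).
Step 2 (isothermal): W = P₁V₁ ln(V₂/V₁) = (16688) ln(64/25.1) = 15620 J.
W_total = 0 + 15620 = 15620 J.

W_total ≈ 15600 J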